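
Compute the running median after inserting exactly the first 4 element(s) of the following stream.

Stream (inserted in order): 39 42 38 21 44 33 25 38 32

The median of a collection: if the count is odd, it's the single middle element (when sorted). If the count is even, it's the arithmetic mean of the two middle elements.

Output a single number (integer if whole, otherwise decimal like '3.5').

Step 1: insert 39 -> lo=[39] (size 1, max 39) hi=[] (size 0) -> median=39
Step 2: insert 42 -> lo=[39] (size 1, max 39) hi=[42] (size 1, min 42) -> median=40.5
Step 3: insert 38 -> lo=[38, 39] (size 2, max 39) hi=[42] (size 1, min 42) -> median=39
Step 4: insert 21 -> lo=[21, 38] (size 2, max 38) hi=[39, 42] (size 2, min 39) -> median=38.5

Answer: 38.5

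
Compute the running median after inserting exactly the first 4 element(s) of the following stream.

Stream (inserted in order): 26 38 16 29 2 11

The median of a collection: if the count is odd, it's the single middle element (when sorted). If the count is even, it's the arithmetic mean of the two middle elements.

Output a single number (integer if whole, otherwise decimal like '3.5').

Step 1: insert 26 -> lo=[26] (size 1, max 26) hi=[] (size 0) -> median=26
Step 2: insert 38 -> lo=[26] (size 1, max 26) hi=[38] (size 1, min 38) -> median=32
Step 3: insert 16 -> lo=[16, 26] (size 2, max 26) hi=[38] (size 1, min 38) -> median=26
Step 4: insert 29 -> lo=[16, 26] (size 2, max 26) hi=[29, 38] (size 2, min 29) -> median=27.5

Answer: 27.5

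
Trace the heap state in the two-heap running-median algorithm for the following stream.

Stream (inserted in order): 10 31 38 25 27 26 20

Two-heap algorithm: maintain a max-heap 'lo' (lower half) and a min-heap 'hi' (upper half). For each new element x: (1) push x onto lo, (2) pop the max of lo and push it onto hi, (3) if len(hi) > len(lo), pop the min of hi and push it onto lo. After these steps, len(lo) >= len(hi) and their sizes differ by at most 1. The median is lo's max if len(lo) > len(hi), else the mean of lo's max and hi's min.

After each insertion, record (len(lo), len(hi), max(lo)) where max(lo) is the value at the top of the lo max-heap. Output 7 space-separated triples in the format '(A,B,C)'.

Step 1: insert 10 -> lo=[10] hi=[] -> (len(lo)=1, len(hi)=0, max(lo)=10)
Step 2: insert 31 -> lo=[10] hi=[31] -> (len(lo)=1, len(hi)=1, max(lo)=10)
Step 3: insert 38 -> lo=[10, 31] hi=[38] -> (len(lo)=2, len(hi)=1, max(lo)=31)
Step 4: insert 25 -> lo=[10, 25] hi=[31, 38] -> (len(lo)=2, len(hi)=2, max(lo)=25)
Step 5: insert 27 -> lo=[10, 25, 27] hi=[31, 38] -> (len(lo)=3, len(hi)=2, max(lo)=27)
Step 6: insert 26 -> lo=[10, 25, 26] hi=[27, 31, 38] -> (len(lo)=3, len(hi)=3, max(lo)=26)
Step 7: insert 20 -> lo=[10, 20, 25, 26] hi=[27, 31, 38] -> (len(lo)=4, len(hi)=3, max(lo)=26)

Answer: (1,0,10) (1,1,10) (2,1,31) (2,2,25) (3,2,27) (3,3,26) (4,3,26)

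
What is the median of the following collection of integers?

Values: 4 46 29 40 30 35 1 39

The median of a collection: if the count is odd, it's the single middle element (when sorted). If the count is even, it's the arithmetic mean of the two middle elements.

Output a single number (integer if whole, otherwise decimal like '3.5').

Step 1: insert 4 -> lo=[4] (size 1, max 4) hi=[] (size 0) -> median=4
Step 2: insert 46 -> lo=[4] (size 1, max 4) hi=[46] (size 1, min 46) -> median=25
Step 3: insert 29 -> lo=[4, 29] (size 2, max 29) hi=[46] (size 1, min 46) -> median=29
Step 4: insert 40 -> lo=[4, 29] (size 2, max 29) hi=[40, 46] (size 2, min 40) -> median=34.5
Step 5: insert 30 -> lo=[4, 29, 30] (size 3, max 30) hi=[40, 46] (size 2, min 40) -> median=30
Step 6: insert 35 -> lo=[4, 29, 30] (size 3, max 30) hi=[35, 40, 46] (size 3, min 35) -> median=32.5
Step 7: insert 1 -> lo=[1, 4, 29, 30] (size 4, max 30) hi=[35, 40, 46] (size 3, min 35) -> median=30
Step 8: insert 39 -> lo=[1, 4, 29, 30] (size 4, max 30) hi=[35, 39, 40, 46] (size 4, min 35) -> median=32.5

Answer: 32.5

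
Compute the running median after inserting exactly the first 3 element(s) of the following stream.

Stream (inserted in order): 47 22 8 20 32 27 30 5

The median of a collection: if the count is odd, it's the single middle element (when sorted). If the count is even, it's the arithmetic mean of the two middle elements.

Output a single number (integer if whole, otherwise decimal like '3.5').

Step 1: insert 47 -> lo=[47] (size 1, max 47) hi=[] (size 0) -> median=47
Step 2: insert 22 -> lo=[22] (size 1, max 22) hi=[47] (size 1, min 47) -> median=34.5
Step 3: insert 8 -> lo=[8, 22] (size 2, max 22) hi=[47] (size 1, min 47) -> median=22

Answer: 22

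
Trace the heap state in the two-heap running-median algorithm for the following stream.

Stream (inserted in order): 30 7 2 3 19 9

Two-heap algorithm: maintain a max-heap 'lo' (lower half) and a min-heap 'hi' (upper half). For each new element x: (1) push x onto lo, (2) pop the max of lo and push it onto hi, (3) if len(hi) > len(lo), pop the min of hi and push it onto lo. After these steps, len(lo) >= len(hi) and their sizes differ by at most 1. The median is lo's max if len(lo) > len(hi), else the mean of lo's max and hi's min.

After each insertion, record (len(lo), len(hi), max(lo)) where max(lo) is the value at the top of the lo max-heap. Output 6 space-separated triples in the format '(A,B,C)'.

Step 1: insert 30 -> lo=[30] hi=[] -> (len(lo)=1, len(hi)=0, max(lo)=30)
Step 2: insert 7 -> lo=[7] hi=[30] -> (len(lo)=1, len(hi)=1, max(lo)=7)
Step 3: insert 2 -> lo=[2, 7] hi=[30] -> (len(lo)=2, len(hi)=1, max(lo)=7)
Step 4: insert 3 -> lo=[2, 3] hi=[7, 30] -> (len(lo)=2, len(hi)=2, max(lo)=3)
Step 5: insert 19 -> lo=[2, 3, 7] hi=[19, 30] -> (len(lo)=3, len(hi)=2, max(lo)=7)
Step 6: insert 9 -> lo=[2, 3, 7] hi=[9, 19, 30] -> (len(lo)=3, len(hi)=3, max(lo)=7)

Answer: (1,0,30) (1,1,7) (2,1,7) (2,2,3) (3,2,7) (3,3,7)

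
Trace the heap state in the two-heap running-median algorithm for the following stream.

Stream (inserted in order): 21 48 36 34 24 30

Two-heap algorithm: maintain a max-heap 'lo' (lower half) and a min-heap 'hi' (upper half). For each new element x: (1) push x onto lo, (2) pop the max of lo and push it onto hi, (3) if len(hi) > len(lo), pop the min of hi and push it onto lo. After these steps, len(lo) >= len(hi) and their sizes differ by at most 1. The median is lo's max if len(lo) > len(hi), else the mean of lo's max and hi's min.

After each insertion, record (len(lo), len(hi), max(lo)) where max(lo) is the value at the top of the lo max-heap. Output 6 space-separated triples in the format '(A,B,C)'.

Step 1: insert 21 -> lo=[21] hi=[] -> (len(lo)=1, len(hi)=0, max(lo)=21)
Step 2: insert 48 -> lo=[21] hi=[48] -> (len(lo)=1, len(hi)=1, max(lo)=21)
Step 3: insert 36 -> lo=[21, 36] hi=[48] -> (len(lo)=2, len(hi)=1, max(lo)=36)
Step 4: insert 34 -> lo=[21, 34] hi=[36, 48] -> (len(lo)=2, len(hi)=2, max(lo)=34)
Step 5: insert 24 -> lo=[21, 24, 34] hi=[36, 48] -> (len(lo)=3, len(hi)=2, max(lo)=34)
Step 6: insert 30 -> lo=[21, 24, 30] hi=[34, 36, 48] -> (len(lo)=3, len(hi)=3, max(lo)=30)

Answer: (1,0,21) (1,1,21) (2,1,36) (2,2,34) (3,2,34) (3,3,30)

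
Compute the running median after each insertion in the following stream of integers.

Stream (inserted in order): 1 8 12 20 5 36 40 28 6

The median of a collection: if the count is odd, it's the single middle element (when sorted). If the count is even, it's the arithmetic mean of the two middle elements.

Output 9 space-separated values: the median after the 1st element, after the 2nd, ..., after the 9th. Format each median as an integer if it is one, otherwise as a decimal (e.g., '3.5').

Step 1: insert 1 -> lo=[1] (size 1, max 1) hi=[] (size 0) -> median=1
Step 2: insert 8 -> lo=[1] (size 1, max 1) hi=[8] (size 1, min 8) -> median=4.5
Step 3: insert 12 -> lo=[1, 8] (size 2, max 8) hi=[12] (size 1, min 12) -> median=8
Step 4: insert 20 -> lo=[1, 8] (size 2, max 8) hi=[12, 20] (size 2, min 12) -> median=10
Step 5: insert 5 -> lo=[1, 5, 8] (size 3, max 8) hi=[12, 20] (size 2, min 12) -> median=8
Step 6: insert 36 -> lo=[1, 5, 8] (size 3, max 8) hi=[12, 20, 36] (size 3, min 12) -> median=10
Step 7: insert 40 -> lo=[1, 5, 8, 12] (size 4, max 12) hi=[20, 36, 40] (size 3, min 20) -> median=12
Step 8: insert 28 -> lo=[1, 5, 8, 12] (size 4, max 12) hi=[20, 28, 36, 40] (size 4, min 20) -> median=16
Step 9: insert 6 -> lo=[1, 5, 6, 8, 12] (size 5, max 12) hi=[20, 28, 36, 40] (size 4, min 20) -> median=12

Answer: 1 4.5 8 10 8 10 12 16 12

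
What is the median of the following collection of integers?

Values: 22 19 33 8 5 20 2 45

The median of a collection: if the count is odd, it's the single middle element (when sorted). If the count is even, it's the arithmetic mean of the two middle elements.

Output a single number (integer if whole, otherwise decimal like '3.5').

Answer: 19.5

Derivation:
Step 1: insert 22 -> lo=[22] (size 1, max 22) hi=[] (size 0) -> median=22
Step 2: insert 19 -> lo=[19] (size 1, max 19) hi=[22] (size 1, min 22) -> median=20.5
Step 3: insert 33 -> lo=[19, 22] (size 2, max 22) hi=[33] (size 1, min 33) -> median=22
Step 4: insert 8 -> lo=[8, 19] (size 2, max 19) hi=[22, 33] (size 2, min 22) -> median=20.5
Step 5: insert 5 -> lo=[5, 8, 19] (size 3, max 19) hi=[22, 33] (size 2, min 22) -> median=19
Step 6: insert 20 -> lo=[5, 8, 19] (size 3, max 19) hi=[20, 22, 33] (size 3, min 20) -> median=19.5
Step 7: insert 2 -> lo=[2, 5, 8, 19] (size 4, max 19) hi=[20, 22, 33] (size 3, min 20) -> median=19
Step 8: insert 45 -> lo=[2, 5, 8, 19] (size 4, max 19) hi=[20, 22, 33, 45] (size 4, min 20) -> median=19.5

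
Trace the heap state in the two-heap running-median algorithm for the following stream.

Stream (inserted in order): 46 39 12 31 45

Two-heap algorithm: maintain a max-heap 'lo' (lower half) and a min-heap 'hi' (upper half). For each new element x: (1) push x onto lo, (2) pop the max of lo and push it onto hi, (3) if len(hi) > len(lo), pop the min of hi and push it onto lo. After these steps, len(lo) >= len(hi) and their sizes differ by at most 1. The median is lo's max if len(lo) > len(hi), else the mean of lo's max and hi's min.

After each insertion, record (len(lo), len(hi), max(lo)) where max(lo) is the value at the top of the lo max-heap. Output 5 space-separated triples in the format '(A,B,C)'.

Step 1: insert 46 -> lo=[46] hi=[] -> (len(lo)=1, len(hi)=0, max(lo)=46)
Step 2: insert 39 -> lo=[39] hi=[46] -> (len(lo)=1, len(hi)=1, max(lo)=39)
Step 3: insert 12 -> lo=[12, 39] hi=[46] -> (len(lo)=2, len(hi)=1, max(lo)=39)
Step 4: insert 31 -> lo=[12, 31] hi=[39, 46] -> (len(lo)=2, len(hi)=2, max(lo)=31)
Step 5: insert 45 -> lo=[12, 31, 39] hi=[45, 46] -> (len(lo)=3, len(hi)=2, max(lo)=39)

Answer: (1,0,46) (1,1,39) (2,1,39) (2,2,31) (3,2,39)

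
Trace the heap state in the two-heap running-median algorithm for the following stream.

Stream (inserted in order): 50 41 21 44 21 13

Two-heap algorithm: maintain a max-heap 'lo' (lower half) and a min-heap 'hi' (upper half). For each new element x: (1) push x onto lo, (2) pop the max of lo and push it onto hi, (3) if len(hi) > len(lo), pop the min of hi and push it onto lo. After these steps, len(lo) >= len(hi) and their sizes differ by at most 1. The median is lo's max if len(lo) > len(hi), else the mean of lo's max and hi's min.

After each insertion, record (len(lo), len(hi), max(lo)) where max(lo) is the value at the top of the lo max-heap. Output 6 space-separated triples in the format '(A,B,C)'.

Answer: (1,0,50) (1,1,41) (2,1,41) (2,2,41) (3,2,41) (3,3,21)

Derivation:
Step 1: insert 50 -> lo=[50] hi=[] -> (len(lo)=1, len(hi)=0, max(lo)=50)
Step 2: insert 41 -> lo=[41] hi=[50] -> (len(lo)=1, len(hi)=1, max(lo)=41)
Step 3: insert 21 -> lo=[21, 41] hi=[50] -> (len(lo)=2, len(hi)=1, max(lo)=41)
Step 4: insert 44 -> lo=[21, 41] hi=[44, 50] -> (len(lo)=2, len(hi)=2, max(lo)=41)
Step 5: insert 21 -> lo=[21, 21, 41] hi=[44, 50] -> (len(lo)=3, len(hi)=2, max(lo)=41)
Step 6: insert 13 -> lo=[13, 21, 21] hi=[41, 44, 50] -> (len(lo)=3, len(hi)=3, max(lo)=21)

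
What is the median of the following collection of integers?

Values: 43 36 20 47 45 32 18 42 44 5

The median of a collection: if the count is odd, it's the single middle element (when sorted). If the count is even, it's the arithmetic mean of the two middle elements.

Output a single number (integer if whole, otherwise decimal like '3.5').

Step 1: insert 43 -> lo=[43] (size 1, max 43) hi=[] (size 0) -> median=43
Step 2: insert 36 -> lo=[36] (size 1, max 36) hi=[43] (size 1, min 43) -> median=39.5
Step 3: insert 20 -> lo=[20, 36] (size 2, max 36) hi=[43] (size 1, min 43) -> median=36
Step 4: insert 47 -> lo=[20, 36] (size 2, max 36) hi=[43, 47] (size 2, min 43) -> median=39.5
Step 5: insert 45 -> lo=[20, 36, 43] (size 3, max 43) hi=[45, 47] (size 2, min 45) -> median=43
Step 6: insert 32 -> lo=[20, 32, 36] (size 3, max 36) hi=[43, 45, 47] (size 3, min 43) -> median=39.5
Step 7: insert 18 -> lo=[18, 20, 32, 36] (size 4, max 36) hi=[43, 45, 47] (size 3, min 43) -> median=36
Step 8: insert 42 -> lo=[18, 20, 32, 36] (size 4, max 36) hi=[42, 43, 45, 47] (size 4, min 42) -> median=39
Step 9: insert 44 -> lo=[18, 20, 32, 36, 42] (size 5, max 42) hi=[43, 44, 45, 47] (size 4, min 43) -> median=42
Step 10: insert 5 -> lo=[5, 18, 20, 32, 36] (size 5, max 36) hi=[42, 43, 44, 45, 47] (size 5, min 42) -> median=39

Answer: 39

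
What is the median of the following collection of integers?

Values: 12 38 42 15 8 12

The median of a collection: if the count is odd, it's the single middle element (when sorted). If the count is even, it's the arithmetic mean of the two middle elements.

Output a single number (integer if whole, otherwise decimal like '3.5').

Step 1: insert 12 -> lo=[12] (size 1, max 12) hi=[] (size 0) -> median=12
Step 2: insert 38 -> lo=[12] (size 1, max 12) hi=[38] (size 1, min 38) -> median=25
Step 3: insert 42 -> lo=[12, 38] (size 2, max 38) hi=[42] (size 1, min 42) -> median=38
Step 4: insert 15 -> lo=[12, 15] (size 2, max 15) hi=[38, 42] (size 2, min 38) -> median=26.5
Step 5: insert 8 -> lo=[8, 12, 15] (size 3, max 15) hi=[38, 42] (size 2, min 38) -> median=15
Step 6: insert 12 -> lo=[8, 12, 12] (size 3, max 12) hi=[15, 38, 42] (size 3, min 15) -> median=13.5

Answer: 13.5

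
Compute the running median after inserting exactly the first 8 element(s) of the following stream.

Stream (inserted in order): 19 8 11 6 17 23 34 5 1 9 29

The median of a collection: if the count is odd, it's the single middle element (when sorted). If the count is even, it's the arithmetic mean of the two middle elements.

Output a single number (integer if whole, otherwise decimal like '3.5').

Step 1: insert 19 -> lo=[19] (size 1, max 19) hi=[] (size 0) -> median=19
Step 2: insert 8 -> lo=[8] (size 1, max 8) hi=[19] (size 1, min 19) -> median=13.5
Step 3: insert 11 -> lo=[8, 11] (size 2, max 11) hi=[19] (size 1, min 19) -> median=11
Step 4: insert 6 -> lo=[6, 8] (size 2, max 8) hi=[11, 19] (size 2, min 11) -> median=9.5
Step 5: insert 17 -> lo=[6, 8, 11] (size 3, max 11) hi=[17, 19] (size 2, min 17) -> median=11
Step 6: insert 23 -> lo=[6, 8, 11] (size 3, max 11) hi=[17, 19, 23] (size 3, min 17) -> median=14
Step 7: insert 34 -> lo=[6, 8, 11, 17] (size 4, max 17) hi=[19, 23, 34] (size 3, min 19) -> median=17
Step 8: insert 5 -> lo=[5, 6, 8, 11] (size 4, max 11) hi=[17, 19, 23, 34] (size 4, min 17) -> median=14

Answer: 14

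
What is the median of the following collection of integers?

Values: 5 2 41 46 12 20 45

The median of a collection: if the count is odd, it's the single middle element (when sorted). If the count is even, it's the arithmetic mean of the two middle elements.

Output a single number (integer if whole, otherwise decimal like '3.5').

Step 1: insert 5 -> lo=[5] (size 1, max 5) hi=[] (size 0) -> median=5
Step 2: insert 2 -> lo=[2] (size 1, max 2) hi=[5] (size 1, min 5) -> median=3.5
Step 3: insert 41 -> lo=[2, 5] (size 2, max 5) hi=[41] (size 1, min 41) -> median=5
Step 4: insert 46 -> lo=[2, 5] (size 2, max 5) hi=[41, 46] (size 2, min 41) -> median=23
Step 5: insert 12 -> lo=[2, 5, 12] (size 3, max 12) hi=[41, 46] (size 2, min 41) -> median=12
Step 6: insert 20 -> lo=[2, 5, 12] (size 3, max 12) hi=[20, 41, 46] (size 3, min 20) -> median=16
Step 7: insert 45 -> lo=[2, 5, 12, 20] (size 4, max 20) hi=[41, 45, 46] (size 3, min 41) -> median=20

Answer: 20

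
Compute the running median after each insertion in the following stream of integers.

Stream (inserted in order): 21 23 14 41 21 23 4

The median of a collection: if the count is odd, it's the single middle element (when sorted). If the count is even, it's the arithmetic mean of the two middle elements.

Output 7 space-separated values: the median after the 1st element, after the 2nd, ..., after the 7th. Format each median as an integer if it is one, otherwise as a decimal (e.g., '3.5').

Answer: 21 22 21 22 21 22 21

Derivation:
Step 1: insert 21 -> lo=[21] (size 1, max 21) hi=[] (size 0) -> median=21
Step 2: insert 23 -> lo=[21] (size 1, max 21) hi=[23] (size 1, min 23) -> median=22
Step 3: insert 14 -> lo=[14, 21] (size 2, max 21) hi=[23] (size 1, min 23) -> median=21
Step 4: insert 41 -> lo=[14, 21] (size 2, max 21) hi=[23, 41] (size 2, min 23) -> median=22
Step 5: insert 21 -> lo=[14, 21, 21] (size 3, max 21) hi=[23, 41] (size 2, min 23) -> median=21
Step 6: insert 23 -> lo=[14, 21, 21] (size 3, max 21) hi=[23, 23, 41] (size 3, min 23) -> median=22
Step 7: insert 4 -> lo=[4, 14, 21, 21] (size 4, max 21) hi=[23, 23, 41] (size 3, min 23) -> median=21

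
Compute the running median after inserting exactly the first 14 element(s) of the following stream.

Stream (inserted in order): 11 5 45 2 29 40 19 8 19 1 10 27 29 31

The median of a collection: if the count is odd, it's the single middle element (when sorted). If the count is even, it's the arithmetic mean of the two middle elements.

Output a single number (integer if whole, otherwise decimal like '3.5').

Step 1: insert 11 -> lo=[11] (size 1, max 11) hi=[] (size 0) -> median=11
Step 2: insert 5 -> lo=[5] (size 1, max 5) hi=[11] (size 1, min 11) -> median=8
Step 3: insert 45 -> lo=[5, 11] (size 2, max 11) hi=[45] (size 1, min 45) -> median=11
Step 4: insert 2 -> lo=[2, 5] (size 2, max 5) hi=[11, 45] (size 2, min 11) -> median=8
Step 5: insert 29 -> lo=[2, 5, 11] (size 3, max 11) hi=[29, 45] (size 2, min 29) -> median=11
Step 6: insert 40 -> lo=[2, 5, 11] (size 3, max 11) hi=[29, 40, 45] (size 3, min 29) -> median=20
Step 7: insert 19 -> lo=[2, 5, 11, 19] (size 4, max 19) hi=[29, 40, 45] (size 3, min 29) -> median=19
Step 8: insert 8 -> lo=[2, 5, 8, 11] (size 4, max 11) hi=[19, 29, 40, 45] (size 4, min 19) -> median=15
Step 9: insert 19 -> lo=[2, 5, 8, 11, 19] (size 5, max 19) hi=[19, 29, 40, 45] (size 4, min 19) -> median=19
Step 10: insert 1 -> lo=[1, 2, 5, 8, 11] (size 5, max 11) hi=[19, 19, 29, 40, 45] (size 5, min 19) -> median=15
Step 11: insert 10 -> lo=[1, 2, 5, 8, 10, 11] (size 6, max 11) hi=[19, 19, 29, 40, 45] (size 5, min 19) -> median=11
Step 12: insert 27 -> lo=[1, 2, 5, 8, 10, 11] (size 6, max 11) hi=[19, 19, 27, 29, 40, 45] (size 6, min 19) -> median=15
Step 13: insert 29 -> lo=[1, 2, 5, 8, 10, 11, 19] (size 7, max 19) hi=[19, 27, 29, 29, 40, 45] (size 6, min 19) -> median=19
Step 14: insert 31 -> lo=[1, 2, 5, 8, 10, 11, 19] (size 7, max 19) hi=[19, 27, 29, 29, 31, 40, 45] (size 7, min 19) -> median=19

Answer: 19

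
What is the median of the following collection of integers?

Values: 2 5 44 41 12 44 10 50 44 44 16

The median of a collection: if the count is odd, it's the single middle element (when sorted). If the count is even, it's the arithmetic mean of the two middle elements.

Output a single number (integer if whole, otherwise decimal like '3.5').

Answer: 41

Derivation:
Step 1: insert 2 -> lo=[2] (size 1, max 2) hi=[] (size 0) -> median=2
Step 2: insert 5 -> lo=[2] (size 1, max 2) hi=[5] (size 1, min 5) -> median=3.5
Step 3: insert 44 -> lo=[2, 5] (size 2, max 5) hi=[44] (size 1, min 44) -> median=5
Step 4: insert 41 -> lo=[2, 5] (size 2, max 5) hi=[41, 44] (size 2, min 41) -> median=23
Step 5: insert 12 -> lo=[2, 5, 12] (size 3, max 12) hi=[41, 44] (size 2, min 41) -> median=12
Step 6: insert 44 -> lo=[2, 5, 12] (size 3, max 12) hi=[41, 44, 44] (size 3, min 41) -> median=26.5
Step 7: insert 10 -> lo=[2, 5, 10, 12] (size 4, max 12) hi=[41, 44, 44] (size 3, min 41) -> median=12
Step 8: insert 50 -> lo=[2, 5, 10, 12] (size 4, max 12) hi=[41, 44, 44, 50] (size 4, min 41) -> median=26.5
Step 9: insert 44 -> lo=[2, 5, 10, 12, 41] (size 5, max 41) hi=[44, 44, 44, 50] (size 4, min 44) -> median=41
Step 10: insert 44 -> lo=[2, 5, 10, 12, 41] (size 5, max 41) hi=[44, 44, 44, 44, 50] (size 5, min 44) -> median=42.5
Step 11: insert 16 -> lo=[2, 5, 10, 12, 16, 41] (size 6, max 41) hi=[44, 44, 44, 44, 50] (size 5, min 44) -> median=41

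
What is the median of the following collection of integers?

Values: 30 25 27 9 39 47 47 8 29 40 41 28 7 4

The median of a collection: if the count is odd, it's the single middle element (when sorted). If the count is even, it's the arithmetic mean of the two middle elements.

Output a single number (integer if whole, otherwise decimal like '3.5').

Step 1: insert 30 -> lo=[30] (size 1, max 30) hi=[] (size 0) -> median=30
Step 2: insert 25 -> lo=[25] (size 1, max 25) hi=[30] (size 1, min 30) -> median=27.5
Step 3: insert 27 -> lo=[25, 27] (size 2, max 27) hi=[30] (size 1, min 30) -> median=27
Step 4: insert 9 -> lo=[9, 25] (size 2, max 25) hi=[27, 30] (size 2, min 27) -> median=26
Step 5: insert 39 -> lo=[9, 25, 27] (size 3, max 27) hi=[30, 39] (size 2, min 30) -> median=27
Step 6: insert 47 -> lo=[9, 25, 27] (size 3, max 27) hi=[30, 39, 47] (size 3, min 30) -> median=28.5
Step 7: insert 47 -> lo=[9, 25, 27, 30] (size 4, max 30) hi=[39, 47, 47] (size 3, min 39) -> median=30
Step 8: insert 8 -> lo=[8, 9, 25, 27] (size 4, max 27) hi=[30, 39, 47, 47] (size 4, min 30) -> median=28.5
Step 9: insert 29 -> lo=[8, 9, 25, 27, 29] (size 5, max 29) hi=[30, 39, 47, 47] (size 4, min 30) -> median=29
Step 10: insert 40 -> lo=[8, 9, 25, 27, 29] (size 5, max 29) hi=[30, 39, 40, 47, 47] (size 5, min 30) -> median=29.5
Step 11: insert 41 -> lo=[8, 9, 25, 27, 29, 30] (size 6, max 30) hi=[39, 40, 41, 47, 47] (size 5, min 39) -> median=30
Step 12: insert 28 -> lo=[8, 9, 25, 27, 28, 29] (size 6, max 29) hi=[30, 39, 40, 41, 47, 47] (size 6, min 30) -> median=29.5
Step 13: insert 7 -> lo=[7, 8, 9, 25, 27, 28, 29] (size 7, max 29) hi=[30, 39, 40, 41, 47, 47] (size 6, min 30) -> median=29
Step 14: insert 4 -> lo=[4, 7, 8, 9, 25, 27, 28] (size 7, max 28) hi=[29, 30, 39, 40, 41, 47, 47] (size 7, min 29) -> median=28.5

Answer: 28.5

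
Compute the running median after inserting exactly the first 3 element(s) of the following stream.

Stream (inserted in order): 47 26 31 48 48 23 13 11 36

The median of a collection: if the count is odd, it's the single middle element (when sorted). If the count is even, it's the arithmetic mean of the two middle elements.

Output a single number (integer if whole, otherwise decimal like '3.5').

Answer: 31

Derivation:
Step 1: insert 47 -> lo=[47] (size 1, max 47) hi=[] (size 0) -> median=47
Step 2: insert 26 -> lo=[26] (size 1, max 26) hi=[47] (size 1, min 47) -> median=36.5
Step 3: insert 31 -> lo=[26, 31] (size 2, max 31) hi=[47] (size 1, min 47) -> median=31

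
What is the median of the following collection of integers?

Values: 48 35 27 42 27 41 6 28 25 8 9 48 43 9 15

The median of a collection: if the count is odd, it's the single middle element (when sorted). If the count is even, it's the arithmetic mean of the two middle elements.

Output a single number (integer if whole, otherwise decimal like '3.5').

Step 1: insert 48 -> lo=[48] (size 1, max 48) hi=[] (size 0) -> median=48
Step 2: insert 35 -> lo=[35] (size 1, max 35) hi=[48] (size 1, min 48) -> median=41.5
Step 3: insert 27 -> lo=[27, 35] (size 2, max 35) hi=[48] (size 1, min 48) -> median=35
Step 4: insert 42 -> lo=[27, 35] (size 2, max 35) hi=[42, 48] (size 2, min 42) -> median=38.5
Step 5: insert 27 -> lo=[27, 27, 35] (size 3, max 35) hi=[42, 48] (size 2, min 42) -> median=35
Step 6: insert 41 -> lo=[27, 27, 35] (size 3, max 35) hi=[41, 42, 48] (size 3, min 41) -> median=38
Step 7: insert 6 -> lo=[6, 27, 27, 35] (size 4, max 35) hi=[41, 42, 48] (size 3, min 41) -> median=35
Step 8: insert 28 -> lo=[6, 27, 27, 28] (size 4, max 28) hi=[35, 41, 42, 48] (size 4, min 35) -> median=31.5
Step 9: insert 25 -> lo=[6, 25, 27, 27, 28] (size 5, max 28) hi=[35, 41, 42, 48] (size 4, min 35) -> median=28
Step 10: insert 8 -> lo=[6, 8, 25, 27, 27] (size 5, max 27) hi=[28, 35, 41, 42, 48] (size 5, min 28) -> median=27.5
Step 11: insert 9 -> lo=[6, 8, 9, 25, 27, 27] (size 6, max 27) hi=[28, 35, 41, 42, 48] (size 5, min 28) -> median=27
Step 12: insert 48 -> lo=[6, 8, 9, 25, 27, 27] (size 6, max 27) hi=[28, 35, 41, 42, 48, 48] (size 6, min 28) -> median=27.5
Step 13: insert 43 -> lo=[6, 8, 9, 25, 27, 27, 28] (size 7, max 28) hi=[35, 41, 42, 43, 48, 48] (size 6, min 35) -> median=28
Step 14: insert 9 -> lo=[6, 8, 9, 9, 25, 27, 27] (size 7, max 27) hi=[28, 35, 41, 42, 43, 48, 48] (size 7, min 28) -> median=27.5
Step 15: insert 15 -> lo=[6, 8, 9, 9, 15, 25, 27, 27] (size 8, max 27) hi=[28, 35, 41, 42, 43, 48, 48] (size 7, min 28) -> median=27

Answer: 27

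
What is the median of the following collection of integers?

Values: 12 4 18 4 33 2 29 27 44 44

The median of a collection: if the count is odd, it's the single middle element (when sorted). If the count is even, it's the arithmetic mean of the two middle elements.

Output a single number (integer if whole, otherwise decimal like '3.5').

Answer: 22.5

Derivation:
Step 1: insert 12 -> lo=[12] (size 1, max 12) hi=[] (size 0) -> median=12
Step 2: insert 4 -> lo=[4] (size 1, max 4) hi=[12] (size 1, min 12) -> median=8
Step 3: insert 18 -> lo=[4, 12] (size 2, max 12) hi=[18] (size 1, min 18) -> median=12
Step 4: insert 4 -> lo=[4, 4] (size 2, max 4) hi=[12, 18] (size 2, min 12) -> median=8
Step 5: insert 33 -> lo=[4, 4, 12] (size 3, max 12) hi=[18, 33] (size 2, min 18) -> median=12
Step 6: insert 2 -> lo=[2, 4, 4] (size 3, max 4) hi=[12, 18, 33] (size 3, min 12) -> median=8
Step 7: insert 29 -> lo=[2, 4, 4, 12] (size 4, max 12) hi=[18, 29, 33] (size 3, min 18) -> median=12
Step 8: insert 27 -> lo=[2, 4, 4, 12] (size 4, max 12) hi=[18, 27, 29, 33] (size 4, min 18) -> median=15
Step 9: insert 44 -> lo=[2, 4, 4, 12, 18] (size 5, max 18) hi=[27, 29, 33, 44] (size 4, min 27) -> median=18
Step 10: insert 44 -> lo=[2, 4, 4, 12, 18] (size 5, max 18) hi=[27, 29, 33, 44, 44] (size 5, min 27) -> median=22.5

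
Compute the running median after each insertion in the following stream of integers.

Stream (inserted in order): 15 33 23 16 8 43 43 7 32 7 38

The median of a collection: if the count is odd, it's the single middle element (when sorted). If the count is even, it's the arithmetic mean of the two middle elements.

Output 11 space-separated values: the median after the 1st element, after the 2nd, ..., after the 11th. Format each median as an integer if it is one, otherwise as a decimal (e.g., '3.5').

Step 1: insert 15 -> lo=[15] (size 1, max 15) hi=[] (size 0) -> median=15
Step 2: insert 33 -> lo=[15] (size 1, max 15) hi=[33] (size 1, min 33) -> median=24
Step 3: insert 23 -> lo=[15, 23] (size 2, max 23) hi=[33] (size 1, min 33) -> median=23
Step 4: insert 16 -> lo=[15, 16] (size 2, max 16) hi=[23, 33] (size 2, min 23) -> median=19.5
Step 5: insert 8 -> lo=[8, 15, 16] (size 3, max 16) hi=[23, 33] (size 2, min 23) -> median=16
Step 6: insert 43 -> lo=[8, 15, 16] (size 3, max 16) hi=[23, 33, 43] (size 3, min 23) -> median=19.5
Step 7: insert 43 -> lo=[8, 15, 16, 23] (size 4, max 23) hi=[33, 43, 43] (size 3, min 33) -> median=23
Step 8: insert 7 -> lo=[7, 8, 15, 16] (size 4, max 16) hi=[23, 33, 43, 43] (size 4, min 23) -> median=19.5
Step 9: insert 32 -> lo=[7, 8, 15, 16, 23] (size 5, max 23) hi=[32, 33, 43, 43] (size 4, min 32) -> median=23
Step 10: insert 7 -> lo=[7, 7, 8, 15, 16] (size 5, max 16) hi=[23, 32, 33, 43, 43] (size 5, min 23) -> median=19.5
Step 11: insert 38 -> lo=[7, 7, 8, 15, 16, 23] (size 6, max 23) hi=[32, 33, 38, 43, 43] (size 5, min 32) -> median=23

Answer: 15 24 23 19.5 16 19.5 23 19.5 23 19.5 23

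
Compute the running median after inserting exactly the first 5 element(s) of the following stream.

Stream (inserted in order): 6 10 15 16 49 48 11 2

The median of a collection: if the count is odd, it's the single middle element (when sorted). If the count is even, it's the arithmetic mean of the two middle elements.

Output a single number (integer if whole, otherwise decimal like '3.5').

Answer: 15

Derivation:
Step 1: insert 6 -> lo=[6] (size 1, max 6) hi=[] (size 0) -> median=6
Step 2: insert 10 -> lo=[6] (size 1, max 6) hi=[10] (size 1, min 10) -> median=8
Step 3: insert 15 -> lo=[6, 10] (size 2, max 10) hi=[15] (size 1, min 15) -> median=10
Step 4: insert 16 -> lo=[6, 10] (size 2, max 10) hi=[15, 16] (size 2, min 15) -> median=12.5
Step 5: insert 49 -> lo=[6, 10, 15] (size 3, max 15) hi=[16, 49] (size 2, min 16) -> median=15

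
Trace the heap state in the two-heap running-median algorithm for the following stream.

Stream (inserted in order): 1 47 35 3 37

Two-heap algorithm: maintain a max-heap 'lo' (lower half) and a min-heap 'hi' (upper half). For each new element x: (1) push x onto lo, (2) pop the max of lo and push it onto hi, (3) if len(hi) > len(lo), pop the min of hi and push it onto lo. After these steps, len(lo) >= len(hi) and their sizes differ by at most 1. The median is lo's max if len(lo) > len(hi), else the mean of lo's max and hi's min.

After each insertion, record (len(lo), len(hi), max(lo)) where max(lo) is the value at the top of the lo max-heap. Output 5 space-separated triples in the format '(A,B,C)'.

Answer: (1,0,1) (1,1,1) (2,1,35) (2,2,3) (3,2,35)

Derivation:
Step 1: insert 1 -> lo=[1] hi=[] -> (len(lo)=1, len(hi)=0, max(lo)=1)
Step 2: insert 47 -> lo=[1] hi=[47] -> (len(lo)=1, len(hi)=1, max(lo)=1)
Step 3: insert 35 -> lo=[1, 35] hi=[47] -> (len(lo)=2, len(hi)=1, max(lo)=35)
Step 4: insert 3 -> lo=[1, 3] hi=[35, 47] -> (len(lo)=2, len(hi)=2, max(lo)=3)
Step 5: insert 37 -> lo=[1, 3, 35] hi=[37, 47] -> (len(lo)=3, len(hi)=2, max(lo)=35)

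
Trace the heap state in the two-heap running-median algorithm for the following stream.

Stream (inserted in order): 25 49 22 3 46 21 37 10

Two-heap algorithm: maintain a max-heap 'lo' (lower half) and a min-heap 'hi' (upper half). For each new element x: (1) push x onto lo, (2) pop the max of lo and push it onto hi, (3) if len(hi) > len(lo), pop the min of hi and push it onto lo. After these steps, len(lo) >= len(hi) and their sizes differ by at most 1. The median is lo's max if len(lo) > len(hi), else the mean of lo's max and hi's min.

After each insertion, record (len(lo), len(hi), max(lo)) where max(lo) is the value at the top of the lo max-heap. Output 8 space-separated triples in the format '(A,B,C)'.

Step 1: insert 25 -> lo=[25] hi=[] -> (len(lo)=1, len(hi)=0, max(lo)=25)
Step 2: insert 49 -> lo=[25] hi=[49] -> (len(lo)=1, len(hi)=1, max(lo)=25)
Step 3: insert 22 -> lo=[22, 25] hi=[49] -> (len(lo)=2, len(hi)=1, max(lo)=25)
Step 4: insert 3 -> lo=[3, 22] hi=[25, 49] -> (len(lo)=2, len(hi)=2, max(lo)=22)
Step 5: insert 46 -> lo=[3, 22, 25] hi=[46, 49] -> (len(lo)=3, len(hi)=2, max(lo)=25)
Step 6: insert 21 -> lo=[3, 21, 22] hi=[25, 46, 49] -> (len(lo)=3, len(hi)=3, max(lo)=22)
Step 7: insert 37 -> lo=[3, 21, 22, 25] hi=[37, 46, 49] -> (len(lo)=4, len(hi)=3, max(lo)=25)
Step 8: insert 10 -> lo=[3, 10, 21, 22] hi=[25, 37, 46, 49] -> (len(lo)=4, len(hi)=4, max(lo)=22)

Answer: (1,0,25) (1,1,25) (2,1,25) (2,2,22) (3,2,25) (3,3,22) (4,3,25) (4,4,22)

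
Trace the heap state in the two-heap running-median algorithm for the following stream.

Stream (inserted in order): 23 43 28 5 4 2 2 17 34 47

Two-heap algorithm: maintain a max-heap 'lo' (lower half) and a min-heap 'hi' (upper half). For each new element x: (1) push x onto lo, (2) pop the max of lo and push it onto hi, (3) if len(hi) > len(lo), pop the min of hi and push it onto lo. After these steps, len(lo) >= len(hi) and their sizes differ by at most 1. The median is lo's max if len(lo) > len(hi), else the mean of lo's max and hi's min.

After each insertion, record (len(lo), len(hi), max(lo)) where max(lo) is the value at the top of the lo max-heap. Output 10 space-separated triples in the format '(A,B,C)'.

Step 1: insert 23 -> lo=[23] hi=[] -> (len(lo)=1, len(hi)=0, max(lo)=23)
Step 2: insert 43 -> lo=[23] hi=[43] -> (len(lo)=1, len(hi)=1, max(lo)=23)
Step 3: insert 28 -> lo=[23, 28] hi=[43] -> (len(lo)=2, len(hi)=1, max(lo)=28)
Step 4: insert 5 -> lo=[5, 23] hi=[28, 43] -> (len(lo)=2, len(hi)=2, max(lo)=23)
Step 5: insert 4 -> lo=[4, 5, 23] hi=[28, 43] -> (len(lo)=3, len(hi)=2, max(lo)=23)
Step 6: insert 2 -> lo=[2, 4, 5] hi=[23, 28, 43] -> (len(lo)=3, len(hi)=3, max(lo)=5)
Step 7: insert 2 -> lo=[2, 2, 4, 5] hi=[23, 28, 43] -> (len(lo)=4, len(hi)=3, max(lo)=5)
Step 8: insert 17 -> lo=[2, 2, 4, 5] hi=[17, 23, 28, 43] -> (len(lo)=4, len(hi)=4, max(lo)=5)
Step 9: insert 34 -> lo=[2, 2, 4, 5, 17] hi=[23, 28, 34, 43] -> (len(lo)=5, len(hi)=4, max(lo)=17)
Step 10: insert 47 -> lo=[2, 2, 4, 5, 17] hi=[23, 28, 34, 43, 47] -> (len(lo)=5, len(hi)=5, max(lo)=17)

Answer: (1,0,23) (1,1,23) (2,1,28) (2,2,23) (3,2,23) (3,3,5) (4,3,5) (4,4,5) (5,4,17) (5,5,17)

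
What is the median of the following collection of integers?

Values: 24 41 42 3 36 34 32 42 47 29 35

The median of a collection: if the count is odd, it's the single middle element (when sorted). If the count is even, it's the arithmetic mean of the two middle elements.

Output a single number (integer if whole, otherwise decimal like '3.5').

Answer: 35

Derivation:
Step 1: insert 24 -> lo=[24] (size 1, max 24) hi=[] (size 0) -> median=24
Step 2: insert 41 -> lo=[24] (size 1, max 24) hi=[41] (size 1, min 41) -> median=32.5
Step 3: insert 42 -> lo=[24, 41] (size 2, max 41) hi=[42] (size 1, min 42) -> median=41
Step 4: insert 3 -> lo=[3, 24] (size 2, max 24) hi=[41, 42] (size 2, min 41) -> median=32.5
Step 5: insert 36 -> lo=[3, 24, 36] (size 3, max 36) hi=[41, 42] (size 2, min 41) -> median=36
Step 6: insert 34 -> lo=[3, 24, 34] (size 3, max 34) hi=[36, 41, 42] (size 3, min 36) -> median=35
Step 7: insert 32 -> lo=[3, 24, 32, 34] (size 4, max 34) hi=[36, 41, 42] (size 3, min 36) -> median=34
Step 8: insert 42 -> lo=[3, 24, 32, 34] (size 4, max 34) hi=[36, 41, 42, 42] (size 4, min 36) -> median=35
Step 9: insert 47 -> lo=[3, 24, 32, 34, 36] (size 5, max 36) hi=[41, 42, 42, 47] (size 4, min 41) -> median=36
Step 10: insert 29 -> lo=[3, 24, 29, 32, 34] (size 5, max 34) hi=[36, 41, 42, 42, 47] (size 5, min 36) -> median=35
Step 11: insert 35 -> lo=[3, 24, 29, 32, 34, 35] (size 6, max 35) hi=[36, 41, 42, 42, 47] (size 5, min 36) -> median=35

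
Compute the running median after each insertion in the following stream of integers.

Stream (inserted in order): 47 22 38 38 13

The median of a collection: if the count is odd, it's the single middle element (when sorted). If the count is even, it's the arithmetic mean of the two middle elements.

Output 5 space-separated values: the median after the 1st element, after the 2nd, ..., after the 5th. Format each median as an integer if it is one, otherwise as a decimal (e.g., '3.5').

Answer: 47 34.5 38 38 38

Derivation:
Step 1: insert 47 -> lo=[47] (size 1, max 47) hi=[] (size 0) -> median=47
Step 2: insert 22 -> lo=[22] (size 1, max 22) hi=[47] (size 1, min 47) -> median=34.5
Step 3: insert 38 -> lo=[22, 38] (size 2, max 38) hi=[47] (size 1, min 47) -> median=38
Step 4: insert 38 -> lo=[22, 38] (size 2, max 38) hi=[38, 47] (size 2, min 38) -> median=38
Step 5: insert 13 -> lo=[13, 22, 38] (size 3, max 38) hi=[38, 47] (size 2, min 38) -> median=38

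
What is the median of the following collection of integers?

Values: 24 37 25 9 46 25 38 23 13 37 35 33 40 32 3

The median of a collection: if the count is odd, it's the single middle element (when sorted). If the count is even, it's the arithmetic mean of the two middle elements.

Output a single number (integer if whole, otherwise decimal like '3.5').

Answer: 32

Derivation:
Step 1: insert 24 -> lo=[24] (size 1, max 24) hi=[] (size 0) -> median=24
Step 2: insert 37 -> lo=[24] (size 1, max 24) hi=[37] (size 1, min 37) -> median=30.5
Step 3: insert 25 -> lo=[24, 25] (size 2, max 25) hi=[37] (size 1, min 37) -> median=25
Step 4: insert 9 -> lo=[9, 24] (size 2, max 24) hi=[25, 37] (size 2, min 25) -> median=24.5
Step 5: insert 46 -> lo=[9, 24, 25] (size 3, max 25) hi=[37, 46] (size 2, min 37) -> median=25
Step 6: insert 25 -> lo=[9, 24, 25] (size 3, max 25) hi=[25, 37, 46] (size 3, min 25) -> median=25
Step 7: insert 38 -> lo=[9, 24, 25, 25] (size 4, max 25) hi=[37, 38, 46] (size 3, min 37) -> median=25
Step 8: insert 23 -> lo=[9, 23, 24, 25] (size 4, max 25) hi=[25, 37, 38, 46] (size 4, min 25) -> median=25
Step 9: insert 13 -> lo=[9, 13, 23, 24, 25] (size 5, max 25) hi=[25, 37, 38, 46] (size 4, min 25) -> median=25
Step 10: insert 37 -> lo=[9, 13, 23, 24, 25] (size 5, max 25) hi=[25, 37, 37, 38, 46] (size 5, min 25) -> median=25
Step 11: insert 35 -> lo=[9, 13, 23, 24, 25, 25] (size 6, max 25) hi=[35, 37, 37, 38, 46] (size 5, min 35) -> median=25
Step 12: insert 33 -> lo=[9, 13, 23, 24, 25, 25] (size 6, max 25) hi=[33, 35, 37, 37, 38, 46] (size 6, min 33) -> median=29
Step 13: insert 40 -> lo=[9, 13, 23, 24, 25, 25, 33] (size 7, max 33) hi=[35, 37, 37, 38, 40, 46] (size 6, min 35) -> median=33
Step 14: insert 32 -> lo=[9, 13, 23, 24, 25, 25, 32] (size 7, max 32) hi=[33, 35, 37, 37, 38, 40, 46] (size 7, min 33) -> median=32.5
Step 15: insert 3 -> lo=[3, 9, 13, 23, 24, 25, 25, 32] (size 8, max 32) hi=[33, 35, 37, 37, 38, 40, 46] (size 7, min 33) -> median=32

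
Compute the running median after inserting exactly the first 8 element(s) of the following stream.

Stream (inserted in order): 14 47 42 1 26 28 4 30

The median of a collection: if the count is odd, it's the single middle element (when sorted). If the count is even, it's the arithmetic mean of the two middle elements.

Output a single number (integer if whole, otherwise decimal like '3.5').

Answer: 27

Derivation:
Step 1: insert 14 -> lo=[14] (size 1, max 14) hi=[] (size 0) -> median=14
Step 2: insert 47 -> lo=[14] (size 1, max 14) hi=[47] (size 1, min 47) -> median=30.5
Step 3: insert 42 -> lo=[14, 42] (size 2, max 42) hi=[47] (size 1, min 47) -> median=42
Step 4: insert 1 -> lo=[1, 14] (size 2, max 14) hi=[42, 47] (size 2, min 42) -> median=28
Step 5: insert 26 -> lo=[1, 14, 26] (size 3, max 26) hi=[42, 47] (size 2, min 42) -> median=26
Step 6: insert 28 -> lo=[1, 14, 26] (size 3, max 26) hi=[28, 42, 47] (size 3, min 28) -> median=27
Step 7: insert 4 -> lo=[1, 4, 14, 26] (size 4, max 26) hi=[28, 42, 47] (size 3, min 28) -> median=26
Step 8: insert 30 -> lo=[1, 4, 14, 26] (size 4, max 26) hi=[28, 30, 42, 47] (size 4, min 28) -> median=27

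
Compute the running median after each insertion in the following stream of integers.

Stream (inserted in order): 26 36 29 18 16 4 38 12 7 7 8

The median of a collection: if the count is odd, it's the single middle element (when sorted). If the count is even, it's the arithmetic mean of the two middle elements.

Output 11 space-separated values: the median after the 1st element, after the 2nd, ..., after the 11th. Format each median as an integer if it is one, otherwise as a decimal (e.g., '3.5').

Step 1: insert 26 -> lo=[26] (size 1, max 26) hi=[] (size 0) -> median=26
Step 2: insert 36 -> lo=[26] (size 1, max 26) hi=[36] (size 1, min 36) -> median=31
Step 3: insert 29 -> lo=[26, 29] (size 2, max 29) hi=[36] (size 1, min 36) -> median=29
Step 4: insert 18 -> lo=[18, 26] (size 2, max 26) hi=[29, 36] (size 2, min 29) -> median=27.5
Step 5: insert 16 -> lo=[16, 18, 26] (size 3, max 26) hi=[29, 36] (size 2, min 29) -> median=26
Step 6: insert 4 -> lo=[4, 16, 18] (size 3, max 18) hi=[26, 29, 36] (size 3, min 26) -> median=22
Step 7: insert 38 -> lo=[4, 16, 18, 26] (size 4, max 26) hi=[29, 36, 38] (size 3, min 29) -> median=26
Step 8: insert 12 -> lo=[4, 12, 16, 18] (size 4, max 18) hi=[26, 29, 36, 38] (size 4, min 26) -> median=22
Step 9: insert 7 -> lo=[4, 7, 12, 16, 18] (size 5, max 18) hi=[26, 29, 36, 38] (size 4, min 26) -> median=18
Step 10: insert 7 -> lo=[4, 7, 7, 12, 16] (size 5, max 16) hi=[18, 26, 29, 36, 38] (size 5, min 18) -> median=17
Step 11: insert 8 -> lo=[4, 7, 7, 8, 12, 16] (size 6, max 16) hi=[18, 26, 29, 36, 38] (size 5, min 18) -> median=16

Answer: 26 31 29 27.5 26 22 26 22 18 17 16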